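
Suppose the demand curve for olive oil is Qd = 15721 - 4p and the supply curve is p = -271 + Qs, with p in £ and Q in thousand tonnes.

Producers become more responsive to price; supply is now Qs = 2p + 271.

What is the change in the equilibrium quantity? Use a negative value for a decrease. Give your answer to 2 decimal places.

+2060.00

Original equilibrium: 15721 - 4p = p + 271 gives 15450 = 5p, so p = 3090 and Q = 3361.
With the change applied: demand Qd = 15721 - 4p, supply Qs = 2p + 271.
Setting them equal: 15721 - 4p = 2p + 271 → 15450 = 6p, so p = 2575 and Q = 5421.
ΔQ = 5421 − 3361 = +2060.00.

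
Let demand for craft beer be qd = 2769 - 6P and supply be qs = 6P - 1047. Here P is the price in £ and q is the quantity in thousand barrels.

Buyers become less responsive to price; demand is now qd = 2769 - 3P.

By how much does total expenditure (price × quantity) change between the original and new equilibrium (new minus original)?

Initially, 2769 - 6P = 6P - 1047, so 3816 = 12P and P = 318, q = 861.
The new curves are qd = 2769 - 3P (demand) and qs = 6P - 1047 (supply).
New equilibrium: 2769 - 3P = 6P - 1047 ⇒ 3816 = 9P ⇒ P = 424, q = 1497.
Expenditure moves from 318×861 = 273798 to 424×1497 = 634728; change = +360930.

+360930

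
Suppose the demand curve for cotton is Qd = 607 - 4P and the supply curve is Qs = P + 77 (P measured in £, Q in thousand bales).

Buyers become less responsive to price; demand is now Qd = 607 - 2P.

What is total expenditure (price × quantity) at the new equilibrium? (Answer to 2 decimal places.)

44814.44

Before the shock: 607 - 4P = P + 77 ⇒ 530 = 5P ⇒ P = 106, Q = 183.
With the change applied: demand Qd = 607 - 2P, supply Qs = P + 77.
Setting them equal: 607 - 2P = P + 77 → 530 = 3P, so P = 530/3 ≈ 176.6667 and Q = 761/3 ≈ 253.6667.
New expenditure = 176.6667 × 253.6667 = 44814.44.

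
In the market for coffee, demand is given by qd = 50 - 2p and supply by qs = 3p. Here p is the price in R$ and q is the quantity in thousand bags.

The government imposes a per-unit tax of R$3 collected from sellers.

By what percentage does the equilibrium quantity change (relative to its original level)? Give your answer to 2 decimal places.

Before the shock: 50 - 2p = 3p ⇒ 50 = 5p ⇒ p = 10, q = 30.
Since sellers keep the price net of the tax, the effective supply curve becomes qs = 3p - 9.
New equilibrium: 50 - 2p = 3p - 9 ⇒ 59 = 5p ⇒ p = 11.8, q = 26.4.
%Δq = (26.4 − 30) / 30 × 100 = -12.00%.

-12.00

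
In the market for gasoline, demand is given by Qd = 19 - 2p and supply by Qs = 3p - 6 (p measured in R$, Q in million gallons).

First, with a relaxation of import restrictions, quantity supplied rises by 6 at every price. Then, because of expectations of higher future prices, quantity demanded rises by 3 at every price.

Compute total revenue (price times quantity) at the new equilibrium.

58.08

Solve the original market: 19 - 2p = 3p - 6, hence p = 5 and Q = 9.
With the change applied: demand Qd = 22 - 2p, supply Qs = 3p.
Clearing the new market: 22 - 2p = 3p, so p = 4.4 and Q = 13.2.
New expenditure = 4.4 × 13.2 = 58.08.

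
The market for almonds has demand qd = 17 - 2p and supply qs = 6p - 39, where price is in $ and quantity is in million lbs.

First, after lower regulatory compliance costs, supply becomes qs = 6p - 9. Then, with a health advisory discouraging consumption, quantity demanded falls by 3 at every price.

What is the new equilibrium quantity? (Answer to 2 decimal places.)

Solve the original market: 17 - 2p = 6p - 39, hence p = 7 and q = 3.
The new curves are qd = 14 - 2p (demand) and qs = 6p - 9 (supply).
New equilibrium: 14 - 2p = 6p - 9 ⇒ 23 = 8p ⇒ p = 2.875, q = 8.25.

8.25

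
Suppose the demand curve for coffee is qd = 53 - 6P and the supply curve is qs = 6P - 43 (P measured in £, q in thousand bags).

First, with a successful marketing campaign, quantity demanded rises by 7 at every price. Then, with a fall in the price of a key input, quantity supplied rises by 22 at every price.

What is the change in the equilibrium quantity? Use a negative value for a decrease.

Before the shock: 53 - 6P = 6P - 43 ⇒ 96 = 12P ⇒ P = 8, q = 5.
The shock moves the curves to qd = 60 - 6P and qs = 6P - 21.
Clearing the new market: 60 - 6P = 6P - 21, so P = 6.75 and q = 19.5.
Δq = 19.5 − 5 = +14.5.

+14.5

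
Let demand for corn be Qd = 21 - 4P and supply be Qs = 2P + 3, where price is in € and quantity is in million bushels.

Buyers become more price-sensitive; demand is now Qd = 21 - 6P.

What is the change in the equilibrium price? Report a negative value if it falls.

-0.75

Before the shock: 21 - 4P = 2P + 3 ⇒ 18 = 6P ⇒ P = 3, Q = 9.
The new curves are Qd = 21 - 6P (demand) and Qs = 2P + 3 (supply).
Setting them equal: 21 - 6P = 2P + 3 → 18 = 8P, so P = 2.25 and Q = 7.5.
ΔP = 2.25 − 3 = -0.75.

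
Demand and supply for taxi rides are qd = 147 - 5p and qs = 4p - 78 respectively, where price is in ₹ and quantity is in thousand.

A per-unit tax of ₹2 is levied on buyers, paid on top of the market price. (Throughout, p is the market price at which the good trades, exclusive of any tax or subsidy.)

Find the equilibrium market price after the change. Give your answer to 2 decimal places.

Initially, 147 - 5p = 4p - 78, so 225 = 9p and p = 25, q = 22.
Since buyers pay the price plus the tax, the effective demand curve becomes qd = 137 - 5p.
New equilibrium: 137 - 5p = 4p - 78 ⇒ 215 = 9p ⇒ p = 215/9 ≈ 23.8889, q = 158/9 ≈ 17.5556.

23.89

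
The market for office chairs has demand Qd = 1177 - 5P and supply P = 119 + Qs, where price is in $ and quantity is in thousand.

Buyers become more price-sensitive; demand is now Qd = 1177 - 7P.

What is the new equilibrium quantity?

43

Initially, 1177 - 5P = P - 119, so 1296 = 6P and P = 216, Q = 97.
The new curves are Qd = 1177 - 7P (demand) and Qs = P - 119 (supply).
Equate the new curves: 1177 - 7P = P - 119, giving 1296 = 8P, P = 162, Q = 43.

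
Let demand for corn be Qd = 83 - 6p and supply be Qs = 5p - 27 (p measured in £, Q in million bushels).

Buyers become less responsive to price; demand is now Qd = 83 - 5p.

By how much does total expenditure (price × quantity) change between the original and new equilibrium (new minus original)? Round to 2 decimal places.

Solve the original market: 83 - 6p = 5p - 27, hence p = 10 and Q = 23.
After the shift, demand is Qd = 83 - 5p and supply is Qs = 5p - 27.
Clearing the new market: 83 - 5p = 5p - 27, so p = 11 and Q = 28.
Expenditure moves from 10×23 = 230 to 11×28 = 308; change = +78.00.

+78.00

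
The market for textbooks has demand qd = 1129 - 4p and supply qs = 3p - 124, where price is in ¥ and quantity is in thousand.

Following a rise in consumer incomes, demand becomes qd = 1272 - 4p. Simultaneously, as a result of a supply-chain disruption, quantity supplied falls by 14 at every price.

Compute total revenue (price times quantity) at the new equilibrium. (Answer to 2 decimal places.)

Before the shock: 1129 - 4p = 3p - 124 ⇒ 1253 = 7p ⇒ p = 179, q = 413.
The shock moves the curves to qd = 1272 - 4p and qs = 3p - 138.
Equate the new curves: 1272 - 4p = 3p - 138, giving 1410 = 7p, p = 1410/7 ≈ 201.4286, q = 3264/7 ≈ 466.2857.
New expenditure = 201.4286 × 466.2857 = 93923.27.

93923.27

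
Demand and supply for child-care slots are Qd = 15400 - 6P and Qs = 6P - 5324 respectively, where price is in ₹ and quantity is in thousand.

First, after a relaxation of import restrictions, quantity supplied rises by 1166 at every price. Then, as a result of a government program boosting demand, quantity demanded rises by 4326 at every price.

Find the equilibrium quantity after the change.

7784

Original equilibrium: 15400 - 6P = 6P - 5324 gives 20724 = 12P, so P = 1727 and Q = 5038.
With the change applied: demand Qd = 19726 - 6P, supply Qs = 6P - 4158.
Equate the new curves: 19726 - 6P = 6P - 4158, giving 23884 = 12P, P = 5971/3 ≈ 1990.3333, Q = 7784.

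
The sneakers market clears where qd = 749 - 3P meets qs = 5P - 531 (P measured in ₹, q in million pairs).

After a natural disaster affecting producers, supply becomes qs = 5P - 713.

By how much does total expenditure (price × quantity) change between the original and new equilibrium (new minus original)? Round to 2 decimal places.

Original equilibrium: 749 - 3P = 5P - 531 gives 1280 = 8P, so P = 160 and q = 269.
The new curves are qd = 749 - 3P (demand) and qs = 5P - 713 (supply).
New equilibrium: 749 - 3P = 5P - 713 ⇒ 1462 = 8P ⇒ P = 182.75, q = 200.75.
Expenditure moves from 160×269 = 43040 to 182.75×200.75 = 36687.0625; change = -6352.94.

-6352.94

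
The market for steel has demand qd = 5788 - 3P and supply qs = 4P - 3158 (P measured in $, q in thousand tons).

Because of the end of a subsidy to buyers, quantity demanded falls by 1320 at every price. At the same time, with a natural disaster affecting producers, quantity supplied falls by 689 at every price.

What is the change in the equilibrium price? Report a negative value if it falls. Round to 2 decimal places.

Initially, 5788 - 3P = 4P - 3158, so 8946 = 7P and P = 1278, q = 1954.
The new curves are qd = 4468 - 3P (demand) and qs = 4P - 3847 (supply).
Equate the new curves: 4468 - 3P = 4P - 3847, giving 8315 = 7P, P = 8315/7 ≈ 1187.8571, q = 6331/7 ≈ 904.4286.
ΔP = 1187.8571 − 1278 = -90.14.

-90.14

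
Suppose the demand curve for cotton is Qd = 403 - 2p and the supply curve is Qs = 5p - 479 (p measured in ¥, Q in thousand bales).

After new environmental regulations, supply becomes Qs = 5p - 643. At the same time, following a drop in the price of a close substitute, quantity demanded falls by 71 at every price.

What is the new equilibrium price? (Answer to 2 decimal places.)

139.29

Initially, 403 - 2p = 5p - 479, so 882 = 7p and p = 126, Q = 151.
After the shift, demand is Qd = 332 - 2p and supply is Qs = 5p - 643.
Clearing the new market: 332 - 2p = 5p - 643, so p = 975/7 ≈ 139.2857 and Q = 374/7 ≈ 53.4286.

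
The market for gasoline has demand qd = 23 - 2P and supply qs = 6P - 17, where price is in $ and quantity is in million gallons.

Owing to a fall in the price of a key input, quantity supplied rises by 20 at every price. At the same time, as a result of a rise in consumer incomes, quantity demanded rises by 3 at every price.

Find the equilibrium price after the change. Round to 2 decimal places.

Solve the original market: 23 - 2P = 6P - 17, hence P = 5 and q = 13.
The new curves are qd = 26 - 2P (demand) and qs = 6P + 3 (supply).
Equate the new curves: 26 - 2P = 6P + 3, giving 23 = 8P, P = 2.875, q = 20.25.

2.88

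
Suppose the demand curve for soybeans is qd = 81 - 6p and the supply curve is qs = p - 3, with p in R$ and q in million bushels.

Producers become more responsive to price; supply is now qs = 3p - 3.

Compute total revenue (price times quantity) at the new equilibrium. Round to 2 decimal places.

Initially, 81 - 6p = p - 3, so 84 = 7p and p = 12, q = 9.
With the change applied: demand qd = 81 - 6p, supply qs = 3p - 3.
Equate the new curves: 81 - 6p = 3p - 3, giving 84 = 9p, p = 28/3 ≈ 9.3333, q = 25.
New expenditure = 9.3333 × 25 = 233.33.

233.33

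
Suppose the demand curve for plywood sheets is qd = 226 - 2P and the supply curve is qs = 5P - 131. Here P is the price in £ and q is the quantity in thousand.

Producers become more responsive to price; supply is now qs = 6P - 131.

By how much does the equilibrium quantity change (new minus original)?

+12.75

Initially, 226 - 2P = 5P - 131, so 357 = 7P and P = 51, q = 124.
With the change applied: demand qd = 226 - 2P, supply qs = 6P - 131.
Clearing the new market: 226 - 2P = 6P - 131, so P = 44.625 and q = 136.75.
Δq = 136.75 − 124 = +12.75.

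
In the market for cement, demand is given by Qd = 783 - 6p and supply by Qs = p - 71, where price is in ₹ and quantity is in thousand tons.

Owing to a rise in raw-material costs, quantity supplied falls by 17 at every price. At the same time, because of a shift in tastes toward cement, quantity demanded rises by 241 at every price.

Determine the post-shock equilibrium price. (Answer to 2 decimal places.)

Initially, 783 - 6p = p - 71, so 854 = 7p and p = 122, Q = 51.
After the shift, demand is Qd = 1024 - 6p and supply is Qs = p - 88.
Setting them equal: 1024 - 6p = p - 88 → 1112 = 7p, so p = 1112/7 ≈ 158.8571 and Q = 496/7 ≈ 70.8571.

158.86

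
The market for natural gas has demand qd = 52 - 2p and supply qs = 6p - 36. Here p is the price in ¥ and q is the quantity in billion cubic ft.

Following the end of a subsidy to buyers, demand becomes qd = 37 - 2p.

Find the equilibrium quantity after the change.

Initially, 52 - 2p = 6p - 36, so 88 = 8p and p = 11, q = 30.
With the change applied: demand qd = 37 - 2p, supply qs = 6p - 36.
New equilibrium: 37 - 2p = 6p - 36 ⇒ 73 = 8p ⇒ p = 9.125, q = 18.75.

18.75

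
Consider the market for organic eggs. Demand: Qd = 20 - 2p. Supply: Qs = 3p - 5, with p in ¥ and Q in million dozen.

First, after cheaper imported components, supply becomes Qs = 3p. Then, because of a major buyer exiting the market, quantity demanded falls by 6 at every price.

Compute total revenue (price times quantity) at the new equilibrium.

Solve the original market: 20 - 2p = 3p - 5, hence p = 5 and Q = 10.
With the change applied: demand Qd = 14 - 2p, supply Qs = 3p.
Clearing the new market: 14 - 2p = 3p, so p = 2.8 and Q = 8.4.
New expenditure = 2.8 × 8.4 = 23.52.

23.52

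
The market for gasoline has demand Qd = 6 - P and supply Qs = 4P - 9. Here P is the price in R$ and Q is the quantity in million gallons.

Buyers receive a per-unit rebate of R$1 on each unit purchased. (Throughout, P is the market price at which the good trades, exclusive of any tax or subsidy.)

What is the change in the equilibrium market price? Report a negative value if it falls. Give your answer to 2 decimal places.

+0.20

Solve the original market: 6 - P = 4P - 9, hence P = 3 and Q = 3.
Since buyers' out-of-pocket price is the market price minus the rebate, the effective demand curve becomes Qd = 7 - P.
Clearing the new market: 7 - P = 4P - 9, so P = 3.2 and Q = 3.8.
ΔP = 3.2 − 3 = +0.20.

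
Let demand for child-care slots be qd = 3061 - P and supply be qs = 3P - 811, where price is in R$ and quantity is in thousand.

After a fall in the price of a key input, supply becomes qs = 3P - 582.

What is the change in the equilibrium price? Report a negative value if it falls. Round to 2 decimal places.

Original equilibrium: 3061 - P = 3P - 811 gives 3872 = 4P, so P = 968 and q = 2093.
After the shift, demand is qd = 3061 - P and supply is qs = 3P - 582.
Setting them equal: 3061 - P = 3P - 582 → 3643 = 4P, so P = 910.75 and q = 2150.25.
ΔP = 910.75 − 968 = -57.25.

-57.25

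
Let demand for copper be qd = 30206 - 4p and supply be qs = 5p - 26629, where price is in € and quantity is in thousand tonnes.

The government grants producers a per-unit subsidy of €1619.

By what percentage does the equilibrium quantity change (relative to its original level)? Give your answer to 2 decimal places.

+72.74

Before the shock: 30206 - 4p = 5p - 26629 ⇒ 56835 = 9p ⇒ p = 6315, q = 4946.
Since sellers receive the price plus the subsidy, the effective supply curve becomes qs = 5p - 18534.
Equate the new curves: 30206 - 4p = 5p - 18534, giving 48740 = 9p, p = 48740/9 ≈ 5415.5556, q = 76894/9 ≈ 8543.7778.
%Δq = (8543.7778 − 4946) / 4946 × 100 = +72.74%.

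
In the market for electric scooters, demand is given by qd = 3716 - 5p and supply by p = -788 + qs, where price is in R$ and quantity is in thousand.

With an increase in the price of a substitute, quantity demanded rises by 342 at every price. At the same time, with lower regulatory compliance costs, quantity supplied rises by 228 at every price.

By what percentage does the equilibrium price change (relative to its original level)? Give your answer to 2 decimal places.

+3.89

Original equilibrium: 3716 - 5p = p + 788 gives 2928 = 6p, so p = 488 and q = 1276.
With the change applied: demand qd = 4058 - 5p, supply qs = p + 1016.
New equilibrium: 4058 - 5p = p + 1016 ⇒ 3042 = 6p ⇒ p = 507, q = 1523.
%Δp = (507 − 488) / 488 × 100 = +3.89%.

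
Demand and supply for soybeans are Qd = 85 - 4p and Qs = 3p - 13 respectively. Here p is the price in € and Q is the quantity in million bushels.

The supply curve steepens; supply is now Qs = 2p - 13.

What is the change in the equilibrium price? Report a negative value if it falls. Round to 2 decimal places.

Solve the original market: 85 - 4p = 3p - 13, hence p = 14 and Q = 29.
The shock moves the curves to Qd = 85 - 4p and Qs = 2p - 13.
Equate the new curves: 85 - 4p = 2p - 13, giving 98 = 6p, p = 49/3 ≈ 16.3333, Q = 59/3 ≈ 19.6667.
Δp = 16.3333 − 14 = +2.33.

+2.33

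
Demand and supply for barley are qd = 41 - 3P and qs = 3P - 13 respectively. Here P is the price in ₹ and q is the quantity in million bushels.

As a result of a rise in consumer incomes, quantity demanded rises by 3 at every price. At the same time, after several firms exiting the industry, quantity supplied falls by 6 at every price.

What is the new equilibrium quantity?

12.5

Solve the original market: 41 - 3P = 3P - 13, hence P = 9 and q = 14.
The shock moves the curves to qd = 44 - 3P and qs = 3P - 19.
Clearing the new market: 44 - 3P = 3P - 19, so P = 10.5 and q = 12.5.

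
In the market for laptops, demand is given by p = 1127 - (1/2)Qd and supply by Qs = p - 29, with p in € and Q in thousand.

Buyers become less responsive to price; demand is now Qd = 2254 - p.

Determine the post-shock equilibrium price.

1141.5

Before the shock: 2254 - 2p = p - 29 ⇒ 2283 = 3p ⇒ p = 761, Q = 732.
After the shift, demand is Qd = 2254 - p and supply is Qs = p - 29.
Setting them equal: 2254 - p = p - 29 → 2283 = 2p, so p = 1141.5 and Q = 1112.5.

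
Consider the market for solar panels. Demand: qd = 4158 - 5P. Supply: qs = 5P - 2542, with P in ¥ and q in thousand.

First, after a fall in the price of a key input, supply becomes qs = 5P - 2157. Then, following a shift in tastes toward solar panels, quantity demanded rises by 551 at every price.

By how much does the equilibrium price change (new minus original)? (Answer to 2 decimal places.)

Original equilibrium: 4158 - 5P = 5P - 2542 gives 6700 = 10P, so P = 670 and q = 808.
After the shift, demand is qd = 4709 - 5P and supply is qs = 5P - 2157.
Setting them equal: 4709 - 5P = 5P - 2157 → 6866 = 10P, so P = 686.6 and q = 1276.
ΔP = 686.6 − 670 = +16.60.

+16.60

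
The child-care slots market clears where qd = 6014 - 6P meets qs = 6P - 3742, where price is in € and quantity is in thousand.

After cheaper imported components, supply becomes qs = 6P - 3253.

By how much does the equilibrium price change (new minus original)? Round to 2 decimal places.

Original equilibrium: 6014 - 6P = 6P - 3742 gives 9756 = 12P, so P = 813 and q = 1136.
The shock moves the curves to qd = 6014 - 6P and qs = 6P - 3253.
New equilibrium: 6014 - 6P = 6P - 3253 ⇒ 9267 = 12P ⇒ P = 772.25, q = 1380.5.
ΔP = 772.25 − 813 = -40.75.

-40.75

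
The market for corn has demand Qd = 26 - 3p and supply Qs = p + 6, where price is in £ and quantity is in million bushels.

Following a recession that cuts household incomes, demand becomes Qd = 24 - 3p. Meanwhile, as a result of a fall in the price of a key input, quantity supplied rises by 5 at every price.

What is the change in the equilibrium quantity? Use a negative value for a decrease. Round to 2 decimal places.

+3.25

Original equilibrium: 26 - 3p = p + 6 gives 20 = 4p, so p = 5 and Q = 11.
The new curves are Qd = 24 - 3p (demand) and Qs = p + 11 (supply).
Setting them equal: 24 - 3p = p + 11 → 13 = 4p, so p = 3.25 and Q = 14.25.
ΔQ = 14.25 − 11 = +3.25.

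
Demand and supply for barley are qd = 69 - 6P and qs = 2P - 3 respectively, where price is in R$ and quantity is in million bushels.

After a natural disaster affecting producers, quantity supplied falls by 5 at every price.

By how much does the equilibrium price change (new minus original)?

Initially, 69 - 6P = 2P - 3, so 72 = 8P and P = 9, q = 15.
The shock moves the curves to qd = 69 - 6P and qs = 2P - 8.
Equate the new curves: 69 - 6P = 2P - 8, giving 77 = 8P, P = 9.625, q = 11.25.
ΔP = 9.625 − 9 = +0.625.

+0.625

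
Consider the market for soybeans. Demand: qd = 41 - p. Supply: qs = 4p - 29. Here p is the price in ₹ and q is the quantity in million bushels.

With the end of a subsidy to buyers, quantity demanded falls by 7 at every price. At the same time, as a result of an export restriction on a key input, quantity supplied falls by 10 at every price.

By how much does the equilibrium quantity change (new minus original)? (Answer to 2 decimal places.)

Original equilibrium: 41 - p = 4p - 29 gives 70 = 5p, so p = 14 and q = 27.
The new curves are qd = 34 - p (demand) and qs = 4p - 39 (supply).
Clearing the new market: 34 - p = 4p - 39, so p = 14.6 and q = 19.4.
Δq = 19.4 − 27 = -7.60.

-7.60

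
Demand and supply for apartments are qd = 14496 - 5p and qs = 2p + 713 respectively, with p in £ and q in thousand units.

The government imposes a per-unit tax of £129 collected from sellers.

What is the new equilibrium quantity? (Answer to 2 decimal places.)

4466.71

Initially, 14496 - 5p = 2p + 713, so 13783 = 7p and p = 1969, q = 4651.
Since sellers keep the price net of the tax, the effective supply curve becomes qs = 2p + 455.
Clearing the new market: 14496 - 5p = 2p + 455, so p = 14041/7 ≈ 2005.8571 and q = 31267/7 ≈ 4466.7143.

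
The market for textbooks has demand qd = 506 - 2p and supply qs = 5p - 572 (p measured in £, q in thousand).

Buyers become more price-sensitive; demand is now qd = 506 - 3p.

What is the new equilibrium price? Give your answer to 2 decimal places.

Solve the original market: 506 - 2p = 5p - 572, hence p = 154 and q = 198.
After the shift, demand is qd = 506 - 3p and supply is qs = 5p - 572.
New equilibrium: 506 - 3p = 5p - 572 ⇒ 1078 = 8p ⇒ p = 134.75, q = 101.75.

134.75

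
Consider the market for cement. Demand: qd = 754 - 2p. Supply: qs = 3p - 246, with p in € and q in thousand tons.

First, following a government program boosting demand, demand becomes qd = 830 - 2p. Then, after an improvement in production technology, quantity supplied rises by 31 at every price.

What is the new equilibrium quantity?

Initially, 754 - 2p = 3p - 246, so 1000 = 5p and p = 200, q = 354.
With the change applied: demand qd = 830 - 2p, supply qs = 3p - 215.
New equilibrium: 830 - 2p = 3p - 215 ⇒ 1045 = 5p ⇒ p = 209, q = 412.

412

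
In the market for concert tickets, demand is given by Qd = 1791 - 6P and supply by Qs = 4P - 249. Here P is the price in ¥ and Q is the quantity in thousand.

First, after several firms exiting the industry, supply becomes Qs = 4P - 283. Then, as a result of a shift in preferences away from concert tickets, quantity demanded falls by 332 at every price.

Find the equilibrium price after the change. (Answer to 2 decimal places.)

174.20

Solve the original market: 1791 - 6P = 4P - 249, hence P = 204 and Q = 567.
With the change applied: demand Qd = 1459 - 6P, supply Qs = 4P - 283.
Clearing the new market: 1459 - 6P = 4P - 283, so P = 174.2 and Q = 413.8.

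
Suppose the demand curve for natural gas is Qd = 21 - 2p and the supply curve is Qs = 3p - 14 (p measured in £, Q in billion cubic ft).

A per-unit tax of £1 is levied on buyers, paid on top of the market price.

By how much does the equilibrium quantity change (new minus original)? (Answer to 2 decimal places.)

Initially, 21 - 2p = 3p - 14, so 35 = 5p and p = 7, Q = 7.
Since buyers pay the price plus the tax, the effective demand curve becomes Qd = 19 - 2p.
Clearing the new market: 19 - 2p = 3p - 14, so p = 6.6 and Q = 5.8.
ΔQ = 5.8 − 7 = -1.20.

-1.20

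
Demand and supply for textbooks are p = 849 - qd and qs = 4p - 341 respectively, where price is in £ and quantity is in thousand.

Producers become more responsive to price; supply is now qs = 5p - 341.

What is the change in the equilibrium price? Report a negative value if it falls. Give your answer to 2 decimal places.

Initially, 849 - p = 4p - 341, so 1190 = 5p and p = 238, q = 611.
The new curves are qd = 849 - p (demand) and qs = 5p - 341 (supply).
Clearing the new market: 849 - p = 5p - 341, so p = 595/3 ≈ 198.3333 and q = 1952/3 ≈ 650.6667.
Δp = 198.3333 − 238 = -39.67.

-39.67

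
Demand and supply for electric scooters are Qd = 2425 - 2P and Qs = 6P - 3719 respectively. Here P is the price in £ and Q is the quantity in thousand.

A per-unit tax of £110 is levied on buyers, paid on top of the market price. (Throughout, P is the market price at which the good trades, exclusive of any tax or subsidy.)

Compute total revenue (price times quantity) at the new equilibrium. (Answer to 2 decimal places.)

Initially, 2425 - 2P = 6P - 3719, so 6144 = 8P and P = 768, Q = 889.
Since buyers pay the price plus the tax, the effective demand curve becomes Qd = 2205 - 2P.
Clearing the new market: 2205 - 2P = 6P - 3719, so P = 740.5 and Q = 724.
New expenditure = 740.5 × 724 = 536122.00.

536122.00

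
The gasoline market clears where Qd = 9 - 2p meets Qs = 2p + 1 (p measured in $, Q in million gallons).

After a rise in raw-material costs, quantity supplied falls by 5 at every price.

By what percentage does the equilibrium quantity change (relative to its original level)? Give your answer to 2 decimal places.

Original equilibrium: 9 - 2p = 2p + 1 gives 8 = 4p, so p = 2 and Q = 5.
After the shift, demand is Qd = 9 - 2p and supply is Qs = 2p - 4.
Equate the new curves: 9 - 2p = 2p - 4, giving 13 = 4p, p = 3.25, Q = 2.5.
%ΔQ = (2.5 − 5) / 5 × 100 = -50.00%.

-50.00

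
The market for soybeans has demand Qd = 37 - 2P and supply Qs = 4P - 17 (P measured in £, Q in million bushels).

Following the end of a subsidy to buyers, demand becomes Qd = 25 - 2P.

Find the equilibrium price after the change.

Original equilibrium: 37 - 2P = 4P - 17 gives 54 = 6P, so P = 9 and Q = 19.
The shock moves the curves to Qd = 25 - 2P and Qs = 4P - 17.
Setting them equal: 25 - 2P = 4P - 17 → 42 = 6P, so P = 7 and Q = 11.

7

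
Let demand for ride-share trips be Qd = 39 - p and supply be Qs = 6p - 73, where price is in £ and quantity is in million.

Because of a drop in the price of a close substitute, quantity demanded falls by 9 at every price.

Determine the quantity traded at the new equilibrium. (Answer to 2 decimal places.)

15.29

Solve the original market: 39 - p = 6p - 73, hence p = 16 and Q = 23.
The shock moves the curves to Qd = 30 - p and Qs = 6p - 73.
Clearing the new market: 30 - p = 6p - 73, so p = 103/7 ≈ 14.7143 and Q = 107/7 ≈ 15.2857.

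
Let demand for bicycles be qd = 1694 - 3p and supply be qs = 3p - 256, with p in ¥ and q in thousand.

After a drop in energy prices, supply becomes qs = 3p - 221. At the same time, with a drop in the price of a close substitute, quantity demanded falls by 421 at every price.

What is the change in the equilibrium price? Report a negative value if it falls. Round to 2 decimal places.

Before the shock: 1694 - 3p = 3p - 256 ⇒ 1950 = 6p ⇒ p = 325, q = 719.
After the shift, demand is qd = 1273 - 3p and supply is qs = 3p - 221.
New equilibrium: 1273 - 3p = 3p - 221 ⇒ 1494 = 6p ⇒ p = 249, q = 526.
Δp = 249 − 325 = -76.00.

-76.00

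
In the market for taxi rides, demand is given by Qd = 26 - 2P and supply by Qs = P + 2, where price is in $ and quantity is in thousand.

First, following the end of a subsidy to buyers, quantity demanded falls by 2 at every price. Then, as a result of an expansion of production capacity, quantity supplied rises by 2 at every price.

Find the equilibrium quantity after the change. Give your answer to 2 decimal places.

10.67

Initially, 26 - 2P = P + 2, so 24 = 3P and P = 8, Q = 10.
The shock moves the curves to Qd = 24 - 2P and Qs = P + 4.
New equilibrium: 24 - 2P = P + 4 ⇒ 20 = 3P ⇒ P = 20/3 ≈ 6.6667, Q = 32/3 ≈ 10.6667.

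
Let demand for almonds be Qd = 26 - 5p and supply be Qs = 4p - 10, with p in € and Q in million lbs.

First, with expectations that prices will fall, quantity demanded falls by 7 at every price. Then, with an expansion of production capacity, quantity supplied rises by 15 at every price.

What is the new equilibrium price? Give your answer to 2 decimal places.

Original equilibrium: 26 - 5p = 4p - 10 gives 36 = 9p, so p = 4 and Q = 6.
The shock moves the curves to Qd = 19 - 5p and Qs = 4p + 5.
New equilibrium: 19 - 5p = 4p + 5 ⇒ 14 = 9p ⇒ p = 14/9 ≈ 1.5556, Q = 101/9 ≈ 11.2222.

1.56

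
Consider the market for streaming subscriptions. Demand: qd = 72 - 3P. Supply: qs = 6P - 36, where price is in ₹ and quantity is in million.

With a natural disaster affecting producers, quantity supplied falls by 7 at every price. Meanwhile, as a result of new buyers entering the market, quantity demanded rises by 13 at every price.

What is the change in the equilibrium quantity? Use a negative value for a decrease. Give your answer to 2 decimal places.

+6.33

Initially, 72 - 3P = 6P - 36, so 108 = 9P and P = 12, q = 36.
The new curves are qd = 85 - 3P (demand) and qs = 6P - 43 (supply).
New equilibrium: 85 - 3P = 6P - 43 ⇒ 128 = 9P ⇒ P = 128/9 ≈ 14.2222, q = 127/3 ≈ 42.3333.
Δq = 42.3333 − 36 = +6.33.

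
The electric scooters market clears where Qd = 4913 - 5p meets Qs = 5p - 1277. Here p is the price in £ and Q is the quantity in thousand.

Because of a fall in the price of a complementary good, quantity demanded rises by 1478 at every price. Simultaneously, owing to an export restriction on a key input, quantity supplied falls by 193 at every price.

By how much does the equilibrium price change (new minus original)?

Original equilibrium: 4913 - 5p = 5p - 1277 gives 6190 = 10p, so p = 619 and Q = 1818.
The new curves are Qd = 6391 - 5p (demand) and Qs = 5p - 1470 (supply).
New equilibrium: 6391 - 5p = 5p - 1470 ⇒ 7861 = 10p ⇒ p = 786.1, Q = 2460.5.
Δp = 786.1 − 619 = +167.1.

+167.1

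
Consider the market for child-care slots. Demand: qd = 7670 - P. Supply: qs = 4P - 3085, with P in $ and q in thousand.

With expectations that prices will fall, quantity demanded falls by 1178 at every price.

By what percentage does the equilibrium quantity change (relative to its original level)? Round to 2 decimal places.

-17.08

Before the shock: 7670 - P = 4P - 3085 ⇒ 10755 = 5P ⇒ P = 2151, q = 5519.
With the change applied: demand qd = 6492 - P, supply qs = 4P - 3085.
Equate the new curves: 6492 - P = 4P - 3085, giving 9577 = 5P, P = 1915.4, q = 4576.6.
%Δq = (4576.6 − 5519) / 5519 × 100 = -17.08%.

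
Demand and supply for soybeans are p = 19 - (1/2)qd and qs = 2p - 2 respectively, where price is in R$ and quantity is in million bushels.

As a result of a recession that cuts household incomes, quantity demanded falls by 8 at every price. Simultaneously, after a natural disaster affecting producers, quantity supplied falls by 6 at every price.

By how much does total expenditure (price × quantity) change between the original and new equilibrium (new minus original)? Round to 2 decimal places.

-75.50

Before the shock: 38 - 2p = 2p - 2 ⇒ 40 = 4p ⇒ p = 10, q = 18.
With the change applied: demand qd = 30 - 2p, supply qs = 2p - 8.
Clearing the new market: 30 - 2p = 2p - 8, so p = 9.5 and q = 11.
Expenditure moves from 10×18 = 180 to 9.5×11 = 104.5; change = -75.50.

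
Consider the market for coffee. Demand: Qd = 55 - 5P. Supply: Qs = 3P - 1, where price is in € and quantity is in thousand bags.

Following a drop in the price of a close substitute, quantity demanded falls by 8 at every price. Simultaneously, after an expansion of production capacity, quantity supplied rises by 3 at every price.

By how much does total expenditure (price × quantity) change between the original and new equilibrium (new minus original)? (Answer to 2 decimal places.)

-33.83

Original equilibrium: 55 - 5P = 3P - 1 gives 56 = 8P, so P = 7 and Q = 20.
After the shift, demand is Qd = 47 - 5P and supply is Qs = 3P + 2.
Setting them equal: 47 - 5P = 3P + 2 → 45 = 8P, so P = 5.625 and Q = 18.875.
Expenditure moves from 7×20 = 140 to 5.625×18.875 = 106.171875; change = -33.83.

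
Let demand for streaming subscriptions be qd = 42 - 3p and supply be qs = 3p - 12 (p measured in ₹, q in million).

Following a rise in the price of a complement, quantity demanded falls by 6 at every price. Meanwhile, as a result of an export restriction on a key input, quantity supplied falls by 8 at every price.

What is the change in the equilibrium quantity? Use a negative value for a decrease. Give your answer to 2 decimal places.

Before the shock: 42 - 3p = 3p - 12 ⇒ 54 = 6p ⇒ p = 9, q = 15.
After the shift, demand is qd = 36 - 3p and supply is qs = 3p - 20.
New equilibrium: 36 - 3p = 3p - 20 ⇒ 56 = 6p ⇒ p = 28/3 ≈ 9.3333, q = 8.
Δq = 8 − 15 = -7.00.

-7.00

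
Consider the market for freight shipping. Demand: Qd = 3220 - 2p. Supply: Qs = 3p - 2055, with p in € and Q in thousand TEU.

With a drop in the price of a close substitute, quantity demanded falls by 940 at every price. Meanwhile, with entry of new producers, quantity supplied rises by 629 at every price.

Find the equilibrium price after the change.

Before the shock: 3220 - 2p = 3p - 2055 ⇒ 5275 = 5p ⇒ p = 1055, Q = 1110.
After the shift, demand is Qd = 2280 - 2p and supply is Qs = 3p - 1426.
New equilibrium: 2280 - 2p = 3p - 1426 ⇒ 3706 = 5p ⇒ p = 741.2, Q = 797.6.

741.2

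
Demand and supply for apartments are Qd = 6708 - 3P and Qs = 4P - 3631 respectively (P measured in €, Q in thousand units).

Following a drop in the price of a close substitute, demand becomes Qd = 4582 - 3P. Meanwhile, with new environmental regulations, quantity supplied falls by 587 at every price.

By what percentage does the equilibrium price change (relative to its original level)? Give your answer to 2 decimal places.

Initially, 6708 - 3P = 4P - 3631, so 10339 = 7P and P = 1477, Q = 2277.
With the change applied: demand Qd = 4582 - 3P, supply Qs = 4P - 4218.
Clearing the new market: 4582 - 3P = 4P - 4218, so P = 8800/7 ≈ 1257.1429 and Q = 5674/7 ≈ 810.5714.
%ΔP = (1257.1429 − 1477) / 1477 × 100 = -14.89%.

-14.89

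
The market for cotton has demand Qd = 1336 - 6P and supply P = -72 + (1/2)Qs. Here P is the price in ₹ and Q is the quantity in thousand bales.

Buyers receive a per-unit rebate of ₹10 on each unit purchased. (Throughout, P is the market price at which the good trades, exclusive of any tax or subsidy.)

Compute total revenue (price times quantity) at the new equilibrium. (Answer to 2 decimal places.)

Initially, 1336 - 6P = 2P + 144, so 1192 = 8P and P = 149, Q = 442.
Since buyers' out-of-pocket price is the market price minus the rebate, the effective demand curve becomes Qd = 1396 - 6P.
New equilibrium: 1396 - 6P = 2P + 144 ⇒ 1252 = 8P ⇒ P = 156.5, Q = 457.
New expenditure = 156.5 × 457 = 71520.50.

71520.50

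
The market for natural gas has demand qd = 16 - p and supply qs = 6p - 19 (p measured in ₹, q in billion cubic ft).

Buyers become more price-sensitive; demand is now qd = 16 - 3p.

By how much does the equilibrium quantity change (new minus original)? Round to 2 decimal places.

Solve the original market: 16 - p = 6p - 19, hence p = 5 and q = 11.
With the change applied: demand qd = 16 - 3p, supply qs = 6p - 19.
Clearing the new market: 16 - 3p = 6p - 19, so p = 35/9 ≈ 3.8889 and q = 13/3 ≈ 4.3333.
Δq = 4.3333 − 11 = -6.67.

-6.67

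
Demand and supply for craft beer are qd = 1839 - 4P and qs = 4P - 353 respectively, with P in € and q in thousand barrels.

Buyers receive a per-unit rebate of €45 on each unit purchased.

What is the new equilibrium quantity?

Initially, 1839 - 4P = 4P - 353, so 2192 = 8P and P = 274, q = 743.
Since buyers' out-of-pocket price is the market price minus the rebate, the effective demand curve becomes qd = 2019 - 4P.
Setting them equal: 2019 - 4P = 4P - 353 → 2372 = 8P, so P = 296.5 and q = 833.

833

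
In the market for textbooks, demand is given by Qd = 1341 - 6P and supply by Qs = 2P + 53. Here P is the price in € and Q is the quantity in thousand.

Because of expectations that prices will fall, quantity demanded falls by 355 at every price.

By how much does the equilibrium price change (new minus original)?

-44.375

Original equilibrium: 1341 - 6P = 2P + 53 gives 1288 = 8P, so P = 161 and Q = 375.
The new curves are Qd = 986 - 6P (demand) and Qs = 2P + 53 (supply).
Setting them equal: 986 - 6P = 2P + 53 → 933 = 8P, so P = 116.625 and Q = 286.25.
ΔP = 116.625 − 161 = -44.375.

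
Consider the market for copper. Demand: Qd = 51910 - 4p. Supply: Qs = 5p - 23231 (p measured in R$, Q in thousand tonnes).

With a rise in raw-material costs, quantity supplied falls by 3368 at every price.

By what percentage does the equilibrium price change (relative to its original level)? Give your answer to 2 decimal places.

Initially, 51910 - 4p = 5p - 23231, so 75141 = 9p and p = 8349, Q = 18514.
The new curves are Qd = 51910 - 4p (demand) and Qs = 5p - 26599 (supply).
Setting them equal: 51910 - 4p = 5p - 26599 → 78509 = 9p, so p = 78509/9 ≈ 8723.2222 and Q = 153154/9 ≈ 17017.1111.
%Δp = (8723.2222 − 8349) / 8349 × 100 = +4.48%.

+4.48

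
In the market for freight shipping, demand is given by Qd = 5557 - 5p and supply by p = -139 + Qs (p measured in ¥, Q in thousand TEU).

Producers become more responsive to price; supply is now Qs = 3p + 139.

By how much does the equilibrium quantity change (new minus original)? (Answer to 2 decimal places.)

+1128.75

Original equilibrium: 5557 - 5p = p + 139 gives 5418 = 6p, so p = 903 and Q = 1042.
After the shift, demand is Qd = 5557 - 5p and supply is Qs = 3p + 139.
Setting them equal: 5557 - 5p = 3p + 139 → 5418 = 8p, so p = 677.25 and Q = 2170.75.
ΔQ = 2170.75 − 1042 = +1128.75.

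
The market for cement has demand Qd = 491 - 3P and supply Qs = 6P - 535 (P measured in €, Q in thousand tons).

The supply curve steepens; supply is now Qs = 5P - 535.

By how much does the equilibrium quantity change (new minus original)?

Initially, 491 - 3P = 6P - 535, so 1026 = 9P and P = 114, Q = 149.
The new curves are Qd = 491 - 3P (demand) and Qs = 5P - 535 (supply).
New equilibrium: 491 - 3P = 5P - 535 ⇒ 1026 = 8P ⇒ P = 128.25, Q = 106.25.
ΔQ = 106.25 − 149 = -42.75.

-42.75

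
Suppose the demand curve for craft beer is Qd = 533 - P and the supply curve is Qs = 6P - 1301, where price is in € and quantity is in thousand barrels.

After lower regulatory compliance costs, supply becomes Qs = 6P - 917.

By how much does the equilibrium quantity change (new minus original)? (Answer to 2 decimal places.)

+54.86

Initially, 533 - P = 6P - 1301, so 1834 = 7P and P = 262, Q = 271.
After the shift, demand is Qd = 533 - P and supply is Qs = 6P - 917.
New equilibrium: 533 - P = 6P - 917 ⇒ 1450 = 7P ⇒ P = 1450/7 ≈ 207.1429, Q = 2281/7 ≈ 325.8571.
ΔQ = 325.8571 − 271 = +54.86.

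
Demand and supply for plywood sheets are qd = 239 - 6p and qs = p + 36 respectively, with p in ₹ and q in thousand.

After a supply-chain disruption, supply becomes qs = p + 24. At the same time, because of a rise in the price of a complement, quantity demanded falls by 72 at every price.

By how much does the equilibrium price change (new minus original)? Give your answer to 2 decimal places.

-8.57

Solve the original market: 239 - 6p = p + 36, hence p = 29 and q = 65.
The new curves are qd = 167 - 6p (demand) and qs = p + 24 (supply).
Setting them equal: 167 - 6p = p + 24 → 143 = 7p, so p = 143/7 ≈ 20.4286 and q = 311/7 ≈ 44.4286.
Δp = 20.4286 − 29 = -8.57.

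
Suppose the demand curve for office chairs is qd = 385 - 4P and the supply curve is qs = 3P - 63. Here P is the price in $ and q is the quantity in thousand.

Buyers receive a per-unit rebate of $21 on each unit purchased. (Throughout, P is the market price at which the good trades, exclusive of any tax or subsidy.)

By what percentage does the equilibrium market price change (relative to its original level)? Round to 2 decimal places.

Before the shock: 385 - 4P = 3P - 63 ⇒ 448 = 7P ⇒ P = 64, q = 129.
Since buyers' out-of-pocket price is the market price minus the rebate, the effective demand curve becomes qd = 469 - 4P.
Setting them equal: 469 - 4P = 3P - 63 → 532 = 7P, so P = 76 and q = 165.
%ΔP = (76 − 64) / 64 × 100 = +18.75%.

+18.75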